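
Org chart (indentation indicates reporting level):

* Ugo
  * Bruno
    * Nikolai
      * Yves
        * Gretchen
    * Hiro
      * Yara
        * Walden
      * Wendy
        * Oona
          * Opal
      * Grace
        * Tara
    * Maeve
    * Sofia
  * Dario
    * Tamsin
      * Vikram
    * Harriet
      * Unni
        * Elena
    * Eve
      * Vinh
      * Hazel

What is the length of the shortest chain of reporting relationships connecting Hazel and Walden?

7

Hazel is 3 levels below Ugo, and Walden is 4 levels below Ugo (their lowest common manager). The shortest path runs up from Hazel to Ugo and back down to Walden: 3 + 4 = 7 links.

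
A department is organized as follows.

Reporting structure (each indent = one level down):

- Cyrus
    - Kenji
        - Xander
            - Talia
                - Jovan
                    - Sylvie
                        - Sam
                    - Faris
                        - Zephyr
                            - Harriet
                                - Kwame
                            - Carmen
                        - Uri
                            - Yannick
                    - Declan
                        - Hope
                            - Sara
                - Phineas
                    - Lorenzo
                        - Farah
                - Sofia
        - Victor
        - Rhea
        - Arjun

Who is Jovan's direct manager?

Talia

Jovan reports directly to Talia.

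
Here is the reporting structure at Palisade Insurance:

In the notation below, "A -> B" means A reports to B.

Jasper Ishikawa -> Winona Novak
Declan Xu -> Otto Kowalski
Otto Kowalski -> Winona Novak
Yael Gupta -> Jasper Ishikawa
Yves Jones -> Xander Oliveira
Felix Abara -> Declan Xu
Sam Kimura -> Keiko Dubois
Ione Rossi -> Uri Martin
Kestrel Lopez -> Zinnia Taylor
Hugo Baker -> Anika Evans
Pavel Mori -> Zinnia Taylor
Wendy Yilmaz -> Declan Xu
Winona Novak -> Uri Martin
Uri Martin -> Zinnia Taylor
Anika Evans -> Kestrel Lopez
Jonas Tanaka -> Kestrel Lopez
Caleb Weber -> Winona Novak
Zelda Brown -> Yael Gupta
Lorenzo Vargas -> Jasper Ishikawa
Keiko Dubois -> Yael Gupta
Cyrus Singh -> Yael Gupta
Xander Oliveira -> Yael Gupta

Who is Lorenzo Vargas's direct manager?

Jasper Ishikawa

Lorenzo Vargas reports directly to Jasper Ishikawa.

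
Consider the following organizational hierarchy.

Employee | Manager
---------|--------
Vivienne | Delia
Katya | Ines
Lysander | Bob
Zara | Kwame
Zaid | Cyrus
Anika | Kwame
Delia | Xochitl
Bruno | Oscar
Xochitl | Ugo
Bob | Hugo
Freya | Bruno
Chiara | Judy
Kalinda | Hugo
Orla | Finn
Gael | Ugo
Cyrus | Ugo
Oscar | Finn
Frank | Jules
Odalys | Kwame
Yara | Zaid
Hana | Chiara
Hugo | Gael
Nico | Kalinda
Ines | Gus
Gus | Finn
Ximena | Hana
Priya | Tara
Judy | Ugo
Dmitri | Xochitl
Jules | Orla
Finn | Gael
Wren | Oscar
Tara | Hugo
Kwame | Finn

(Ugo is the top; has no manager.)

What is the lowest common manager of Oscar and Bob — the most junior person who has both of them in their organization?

Oscar's chain of managers is Finn, Gael, Ugo. Bob's chain of managers is Hugo, Gael, Ugo. The first manager that appears in both chains is Gael.

Gael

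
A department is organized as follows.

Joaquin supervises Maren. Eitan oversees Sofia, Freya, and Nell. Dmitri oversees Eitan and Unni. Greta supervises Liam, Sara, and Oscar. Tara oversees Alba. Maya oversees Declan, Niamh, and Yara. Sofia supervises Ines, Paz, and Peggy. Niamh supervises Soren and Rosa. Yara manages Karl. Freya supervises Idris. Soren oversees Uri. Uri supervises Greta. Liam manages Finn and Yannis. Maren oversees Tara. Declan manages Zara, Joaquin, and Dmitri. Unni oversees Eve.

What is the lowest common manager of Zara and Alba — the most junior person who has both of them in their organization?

Zara's chain of managers is Declan, Maya. Alba's chain of managers is Tara, Maren, Joaquin, Declan, Maya. The first manager that appears in both chains is Declan.

Declan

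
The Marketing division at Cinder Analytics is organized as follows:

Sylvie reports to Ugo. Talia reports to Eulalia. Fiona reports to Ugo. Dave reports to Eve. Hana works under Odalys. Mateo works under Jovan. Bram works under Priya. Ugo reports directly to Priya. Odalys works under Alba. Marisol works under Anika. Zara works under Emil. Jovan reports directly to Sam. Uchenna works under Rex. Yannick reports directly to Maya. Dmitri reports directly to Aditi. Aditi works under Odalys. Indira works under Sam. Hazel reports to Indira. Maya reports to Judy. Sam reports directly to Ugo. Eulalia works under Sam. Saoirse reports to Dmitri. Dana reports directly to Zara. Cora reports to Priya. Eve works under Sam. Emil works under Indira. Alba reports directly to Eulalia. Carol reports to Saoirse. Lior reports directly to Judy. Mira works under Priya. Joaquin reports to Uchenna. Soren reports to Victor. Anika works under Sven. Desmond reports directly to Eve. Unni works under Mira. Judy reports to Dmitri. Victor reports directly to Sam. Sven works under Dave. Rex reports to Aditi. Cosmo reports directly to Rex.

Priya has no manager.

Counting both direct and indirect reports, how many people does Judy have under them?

Judy directly manages Maya, Lior. Under Maya: Yannick (1). Lior has no reports. So Judy's organization is 2 direct reports plus everyone under them: 2 + 1 = 3.

3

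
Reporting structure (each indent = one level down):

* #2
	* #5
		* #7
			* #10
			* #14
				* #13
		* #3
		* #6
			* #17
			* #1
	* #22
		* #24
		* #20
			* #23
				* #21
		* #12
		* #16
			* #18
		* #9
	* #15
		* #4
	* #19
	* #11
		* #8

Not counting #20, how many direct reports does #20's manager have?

4

#20 reports to #22. #22's other direct reports are #24, #12, #16, #9 — 4 peers.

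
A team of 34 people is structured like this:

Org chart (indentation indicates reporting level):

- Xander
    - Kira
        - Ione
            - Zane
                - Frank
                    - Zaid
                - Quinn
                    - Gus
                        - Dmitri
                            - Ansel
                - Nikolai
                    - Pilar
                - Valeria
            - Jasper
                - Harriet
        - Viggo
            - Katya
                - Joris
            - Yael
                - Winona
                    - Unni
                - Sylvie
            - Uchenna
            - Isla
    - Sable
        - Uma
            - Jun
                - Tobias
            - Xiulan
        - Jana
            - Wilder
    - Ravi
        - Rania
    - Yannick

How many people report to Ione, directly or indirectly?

12

Ione directly manages Zane, Jasper. Under Zane: Valeria, Nikolai, Pilar, Quinn, Gus, Dmitri, Ansel, Frank, Zaid (9). Under Jasper: Harriet (1). So Ione's organization is 2 direct reports plus everyone under them: 10 + 2 = 12.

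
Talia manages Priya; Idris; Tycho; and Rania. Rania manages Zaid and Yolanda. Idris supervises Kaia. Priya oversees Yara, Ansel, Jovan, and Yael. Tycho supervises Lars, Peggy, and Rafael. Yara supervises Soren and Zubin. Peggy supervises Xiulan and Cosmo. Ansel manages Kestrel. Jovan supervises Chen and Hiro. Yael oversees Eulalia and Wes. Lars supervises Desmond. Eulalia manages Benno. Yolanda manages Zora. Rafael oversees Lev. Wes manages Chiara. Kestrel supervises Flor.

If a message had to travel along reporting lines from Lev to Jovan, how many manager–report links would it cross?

Lev is 3 levels below Talia, and Jovan is 2 levels below Talia (their lowest common manager). The shortest path runs up from Lev to Talia and back down to Jovan: 3 + 2 = 5 links.

5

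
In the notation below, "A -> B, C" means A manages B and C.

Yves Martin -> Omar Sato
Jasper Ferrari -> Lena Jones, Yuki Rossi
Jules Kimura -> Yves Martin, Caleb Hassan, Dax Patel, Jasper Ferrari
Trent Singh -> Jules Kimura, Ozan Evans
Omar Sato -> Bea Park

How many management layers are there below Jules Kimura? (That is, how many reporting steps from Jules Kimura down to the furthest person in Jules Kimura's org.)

The longest chain under Jules Kimura runs Jules Kimura → Yves Martin → Omar Sato → Bea Park, which is 3 levels below Jules Kimura.

3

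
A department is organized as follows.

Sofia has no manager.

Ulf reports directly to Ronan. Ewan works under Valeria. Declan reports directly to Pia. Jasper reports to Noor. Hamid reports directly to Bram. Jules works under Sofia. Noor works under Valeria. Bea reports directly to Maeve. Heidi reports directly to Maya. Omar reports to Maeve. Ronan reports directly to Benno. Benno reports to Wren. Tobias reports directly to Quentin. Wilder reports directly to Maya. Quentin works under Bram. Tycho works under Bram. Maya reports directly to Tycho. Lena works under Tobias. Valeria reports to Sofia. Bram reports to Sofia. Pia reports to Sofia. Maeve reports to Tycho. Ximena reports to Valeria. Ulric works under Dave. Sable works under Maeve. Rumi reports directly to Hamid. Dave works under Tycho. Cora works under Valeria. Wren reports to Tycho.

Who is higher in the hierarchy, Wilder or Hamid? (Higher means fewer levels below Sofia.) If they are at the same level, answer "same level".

Wilder is 4 levels below Sofia; Hamid is 2. Hamid is higher.

Hamid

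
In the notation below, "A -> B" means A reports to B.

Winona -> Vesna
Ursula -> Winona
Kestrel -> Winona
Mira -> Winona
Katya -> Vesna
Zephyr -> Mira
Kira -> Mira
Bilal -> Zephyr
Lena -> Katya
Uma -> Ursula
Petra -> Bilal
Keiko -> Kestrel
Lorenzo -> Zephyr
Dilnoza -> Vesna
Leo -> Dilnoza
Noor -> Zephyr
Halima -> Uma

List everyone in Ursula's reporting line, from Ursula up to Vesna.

Ursula -> Winona -> Vesna

Ursula reports to Winona. Winona reports to Vesna. Vesna is at the top.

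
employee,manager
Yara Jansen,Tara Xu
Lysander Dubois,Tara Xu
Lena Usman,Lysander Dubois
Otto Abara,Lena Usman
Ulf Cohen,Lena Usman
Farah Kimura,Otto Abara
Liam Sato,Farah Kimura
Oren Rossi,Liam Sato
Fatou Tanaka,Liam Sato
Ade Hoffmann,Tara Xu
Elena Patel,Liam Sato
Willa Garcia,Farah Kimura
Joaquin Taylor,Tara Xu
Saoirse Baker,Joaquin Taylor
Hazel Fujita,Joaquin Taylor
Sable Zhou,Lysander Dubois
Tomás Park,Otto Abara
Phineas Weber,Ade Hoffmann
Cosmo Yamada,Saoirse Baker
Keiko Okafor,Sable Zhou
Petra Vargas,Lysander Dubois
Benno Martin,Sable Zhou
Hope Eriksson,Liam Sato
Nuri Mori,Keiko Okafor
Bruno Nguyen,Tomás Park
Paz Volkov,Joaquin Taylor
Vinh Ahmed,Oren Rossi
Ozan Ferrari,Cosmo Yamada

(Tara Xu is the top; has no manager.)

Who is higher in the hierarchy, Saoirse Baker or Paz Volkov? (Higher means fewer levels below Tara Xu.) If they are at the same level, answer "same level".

same level

Both Saoirse Baker and Paz Volkov are 2 levels below Tara Xu.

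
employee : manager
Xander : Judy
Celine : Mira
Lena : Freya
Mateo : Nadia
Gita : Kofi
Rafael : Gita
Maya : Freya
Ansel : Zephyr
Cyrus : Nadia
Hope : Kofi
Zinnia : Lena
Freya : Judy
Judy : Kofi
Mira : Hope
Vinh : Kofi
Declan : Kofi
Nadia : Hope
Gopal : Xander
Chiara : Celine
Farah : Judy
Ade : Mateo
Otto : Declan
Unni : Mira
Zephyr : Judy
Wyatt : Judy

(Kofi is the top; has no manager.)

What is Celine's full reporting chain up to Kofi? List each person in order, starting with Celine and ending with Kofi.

Celine -> Mira -> Hope -> Kofi

Celine reports to Mira. Mira reports to Hope. Hope reports to Kofi. Kofi is at the top.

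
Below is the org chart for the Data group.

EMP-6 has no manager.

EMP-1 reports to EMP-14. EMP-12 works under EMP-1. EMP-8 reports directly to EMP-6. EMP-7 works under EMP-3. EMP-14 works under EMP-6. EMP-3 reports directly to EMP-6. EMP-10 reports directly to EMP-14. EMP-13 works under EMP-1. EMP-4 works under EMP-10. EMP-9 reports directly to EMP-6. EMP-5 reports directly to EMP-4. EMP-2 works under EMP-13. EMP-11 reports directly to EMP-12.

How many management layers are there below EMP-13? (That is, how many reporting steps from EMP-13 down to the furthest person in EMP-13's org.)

1

The longest chain under EMP-13 runs EMP-13 → EMP-2, which is 1 level below EMP-13.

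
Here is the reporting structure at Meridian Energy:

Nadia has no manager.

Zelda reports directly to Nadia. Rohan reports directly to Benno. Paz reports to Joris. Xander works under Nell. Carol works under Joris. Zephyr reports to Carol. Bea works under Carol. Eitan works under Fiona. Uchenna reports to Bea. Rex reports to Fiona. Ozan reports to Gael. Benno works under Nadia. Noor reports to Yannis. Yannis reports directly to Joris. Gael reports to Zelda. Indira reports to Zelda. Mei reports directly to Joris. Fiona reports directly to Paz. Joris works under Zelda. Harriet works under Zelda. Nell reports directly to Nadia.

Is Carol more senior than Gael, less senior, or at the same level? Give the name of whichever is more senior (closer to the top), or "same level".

Gael

Carol is 3 levels below Nadia; Gael is 2. Gael is higher.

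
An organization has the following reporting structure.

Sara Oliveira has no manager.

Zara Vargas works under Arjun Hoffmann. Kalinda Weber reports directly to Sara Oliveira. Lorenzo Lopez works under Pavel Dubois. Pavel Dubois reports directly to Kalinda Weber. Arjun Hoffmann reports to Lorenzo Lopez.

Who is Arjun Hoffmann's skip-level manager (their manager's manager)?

Pavel Dubois

Arjun Hoffmann reports to Lorenzo Lopez, and Lorenzo Lopez reports to Pavel Dubois. So Arjun Hoffmann's skip-level manager is Pavel Dubois.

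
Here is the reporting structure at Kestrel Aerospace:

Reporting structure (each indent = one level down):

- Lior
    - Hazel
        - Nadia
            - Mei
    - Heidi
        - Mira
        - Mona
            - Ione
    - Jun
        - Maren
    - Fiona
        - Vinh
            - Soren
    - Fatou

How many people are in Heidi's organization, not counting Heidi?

3

Heidi directly manages Mira, Mona. Mira has no reports. Under Mona: Ione (1). So Heidi's organization is 2 direct reports plus everyone under them: 1 + 2 = 3.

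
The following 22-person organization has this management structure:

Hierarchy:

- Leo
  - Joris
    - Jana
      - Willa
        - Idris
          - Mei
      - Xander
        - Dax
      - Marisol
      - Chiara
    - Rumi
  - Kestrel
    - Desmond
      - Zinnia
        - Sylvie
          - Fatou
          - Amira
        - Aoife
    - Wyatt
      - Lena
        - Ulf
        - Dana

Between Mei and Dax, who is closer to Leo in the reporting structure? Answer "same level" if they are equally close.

Dax

Mei is 5 levels below Leo; Dax is 4. Dax is higher.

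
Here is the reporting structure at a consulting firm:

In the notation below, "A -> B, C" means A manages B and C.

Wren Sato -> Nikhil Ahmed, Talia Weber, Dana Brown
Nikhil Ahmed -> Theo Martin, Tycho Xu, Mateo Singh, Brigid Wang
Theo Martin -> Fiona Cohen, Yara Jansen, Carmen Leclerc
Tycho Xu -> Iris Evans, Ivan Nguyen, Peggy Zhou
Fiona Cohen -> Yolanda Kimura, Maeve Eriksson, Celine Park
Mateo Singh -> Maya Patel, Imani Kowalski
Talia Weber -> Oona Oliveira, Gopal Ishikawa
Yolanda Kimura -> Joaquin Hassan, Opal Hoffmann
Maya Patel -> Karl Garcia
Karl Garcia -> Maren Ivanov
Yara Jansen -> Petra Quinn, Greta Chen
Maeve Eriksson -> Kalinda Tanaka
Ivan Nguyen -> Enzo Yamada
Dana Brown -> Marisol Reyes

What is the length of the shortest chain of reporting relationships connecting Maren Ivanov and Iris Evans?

6

Maren Ivanov is 4 levels below Nikhil Ahmed, and Iris Evans is 2 levels below Nikhil Ahmed (their lowest common manager). The shortest path runs up from Maren Ivanov to Nikhil Ahmed and back down to Iris Evans: 4 + 2 = 6 links.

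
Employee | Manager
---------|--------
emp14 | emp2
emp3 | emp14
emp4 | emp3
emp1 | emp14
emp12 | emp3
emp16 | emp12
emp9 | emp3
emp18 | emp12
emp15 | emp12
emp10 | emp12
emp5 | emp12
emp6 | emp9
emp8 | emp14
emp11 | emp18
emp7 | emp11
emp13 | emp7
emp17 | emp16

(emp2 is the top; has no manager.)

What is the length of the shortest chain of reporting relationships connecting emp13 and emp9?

emp13 is 5 levels below emp3, and emp9 is 1 level below emp3 (their lowest common manager). The shortest path runs up from emp13 to emp3 and back down to emp9: 5 + 1 = 6 links.

6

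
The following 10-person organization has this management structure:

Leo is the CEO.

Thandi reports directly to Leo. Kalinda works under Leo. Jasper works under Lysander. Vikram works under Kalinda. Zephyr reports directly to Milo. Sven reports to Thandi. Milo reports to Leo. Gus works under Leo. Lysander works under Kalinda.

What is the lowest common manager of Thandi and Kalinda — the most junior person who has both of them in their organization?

Thandi's chain of managers is Leo. Kalinda's chain of managers is Leo. The first manager that appears in both chains is Leo.

Leo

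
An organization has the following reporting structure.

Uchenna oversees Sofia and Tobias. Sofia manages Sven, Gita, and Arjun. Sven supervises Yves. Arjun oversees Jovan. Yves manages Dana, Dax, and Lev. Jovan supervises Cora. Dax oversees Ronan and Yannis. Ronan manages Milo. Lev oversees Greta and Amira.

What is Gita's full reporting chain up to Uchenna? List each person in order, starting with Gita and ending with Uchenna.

Gita -> Sofia -> Uchenna

Gita reports to Sofia. Sofia reports to Uchenna. Uchenna is at the top.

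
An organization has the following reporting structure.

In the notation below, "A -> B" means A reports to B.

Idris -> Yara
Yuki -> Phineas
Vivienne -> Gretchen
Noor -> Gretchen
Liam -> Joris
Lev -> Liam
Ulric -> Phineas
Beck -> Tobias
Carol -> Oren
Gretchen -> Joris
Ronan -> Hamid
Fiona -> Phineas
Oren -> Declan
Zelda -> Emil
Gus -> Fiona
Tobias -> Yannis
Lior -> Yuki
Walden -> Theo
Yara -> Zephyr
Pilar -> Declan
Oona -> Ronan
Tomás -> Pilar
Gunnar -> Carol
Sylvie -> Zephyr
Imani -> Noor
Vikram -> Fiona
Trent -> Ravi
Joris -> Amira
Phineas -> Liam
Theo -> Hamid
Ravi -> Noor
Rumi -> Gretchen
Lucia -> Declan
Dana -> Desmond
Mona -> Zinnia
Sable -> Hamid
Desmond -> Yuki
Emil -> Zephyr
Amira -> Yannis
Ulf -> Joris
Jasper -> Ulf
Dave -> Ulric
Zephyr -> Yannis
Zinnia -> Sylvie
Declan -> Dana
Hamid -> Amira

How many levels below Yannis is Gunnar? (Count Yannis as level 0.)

Chain from Gunnar up to Yannis: Gunnar → Carol → Oren → Declan → Dana → Desmond → Yuki → Phineas → Liam → Joris → Amira → Yannis. That is 11 steps up, so Gunnar is 11 levels below Yannis.

11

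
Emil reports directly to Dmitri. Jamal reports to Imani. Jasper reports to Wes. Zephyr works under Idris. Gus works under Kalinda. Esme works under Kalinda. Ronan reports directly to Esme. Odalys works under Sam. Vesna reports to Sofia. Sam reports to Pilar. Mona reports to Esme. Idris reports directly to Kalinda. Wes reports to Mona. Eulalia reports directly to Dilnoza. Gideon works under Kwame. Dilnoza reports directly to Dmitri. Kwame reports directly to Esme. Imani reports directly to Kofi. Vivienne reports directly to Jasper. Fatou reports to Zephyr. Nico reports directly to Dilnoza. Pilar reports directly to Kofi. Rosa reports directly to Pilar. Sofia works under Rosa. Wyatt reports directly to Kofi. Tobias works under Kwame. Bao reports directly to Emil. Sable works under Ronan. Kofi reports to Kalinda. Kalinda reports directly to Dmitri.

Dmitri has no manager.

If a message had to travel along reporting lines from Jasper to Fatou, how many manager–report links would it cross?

Jasper is 4 levels below Kalinda, and Fatou is 3 levels below Kalinda (their lowest common manager). The shortest path runs up from Jasper to Kalinda and back down to Fatou: 4 + 3 = 7 links.

7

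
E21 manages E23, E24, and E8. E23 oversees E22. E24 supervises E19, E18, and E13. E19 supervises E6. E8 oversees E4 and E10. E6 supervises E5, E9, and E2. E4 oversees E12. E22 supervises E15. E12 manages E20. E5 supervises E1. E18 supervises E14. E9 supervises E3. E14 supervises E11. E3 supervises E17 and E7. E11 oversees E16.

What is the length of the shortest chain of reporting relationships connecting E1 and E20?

E1 is 5 levels below E21, and E20 is 4 levels below E21 (their lowest common manager). The shortest path runs up from E1 to E21 and back down to E20: 5 + 4 = 9 links.

9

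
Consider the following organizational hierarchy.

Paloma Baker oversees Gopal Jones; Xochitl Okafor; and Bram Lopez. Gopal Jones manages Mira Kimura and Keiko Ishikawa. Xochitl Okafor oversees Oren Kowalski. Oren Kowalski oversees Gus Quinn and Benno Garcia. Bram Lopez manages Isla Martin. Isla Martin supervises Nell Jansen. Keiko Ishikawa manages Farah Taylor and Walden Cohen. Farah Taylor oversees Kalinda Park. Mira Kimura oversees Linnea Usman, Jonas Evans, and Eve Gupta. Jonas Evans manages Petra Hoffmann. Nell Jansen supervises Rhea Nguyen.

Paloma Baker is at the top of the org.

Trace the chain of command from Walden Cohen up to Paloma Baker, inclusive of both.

Walden Cohen reports to Keiko Ishikawa. Keiko Ishikawa reports to Gopal Jones. Gopal Jones reports to Paloma Baker. Paloma Baker is at the top.

Walden Cohen -> Keiko Ishikawa -> Gopal Jones -> Paloma Baker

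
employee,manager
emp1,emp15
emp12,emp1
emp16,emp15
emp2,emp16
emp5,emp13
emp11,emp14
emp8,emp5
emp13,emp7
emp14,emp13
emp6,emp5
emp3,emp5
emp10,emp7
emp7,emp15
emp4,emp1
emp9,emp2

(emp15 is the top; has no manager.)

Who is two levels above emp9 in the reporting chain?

emp16

emp9 reports to emp2, and emp2 reports to emp16. So emp9's skip-level manager is emp16.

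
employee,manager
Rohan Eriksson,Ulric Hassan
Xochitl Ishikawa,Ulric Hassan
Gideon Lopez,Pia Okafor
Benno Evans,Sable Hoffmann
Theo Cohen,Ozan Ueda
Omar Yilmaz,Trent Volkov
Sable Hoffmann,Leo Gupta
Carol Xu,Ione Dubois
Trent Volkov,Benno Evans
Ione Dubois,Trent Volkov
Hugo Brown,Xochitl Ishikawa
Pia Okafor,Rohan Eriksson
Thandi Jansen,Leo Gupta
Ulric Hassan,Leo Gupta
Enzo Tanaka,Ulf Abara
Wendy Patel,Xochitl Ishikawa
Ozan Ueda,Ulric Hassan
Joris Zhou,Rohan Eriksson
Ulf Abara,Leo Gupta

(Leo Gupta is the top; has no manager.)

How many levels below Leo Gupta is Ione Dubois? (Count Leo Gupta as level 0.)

Chain from Ione Dubois up to Leo Gupta: Ione Dubois → Trent Volkov → Benno Evans → Sable Hoffmann → Leo Gupta. That is 4 steps up, so Ione Dubois is 4 levels below Leo Gupta.

4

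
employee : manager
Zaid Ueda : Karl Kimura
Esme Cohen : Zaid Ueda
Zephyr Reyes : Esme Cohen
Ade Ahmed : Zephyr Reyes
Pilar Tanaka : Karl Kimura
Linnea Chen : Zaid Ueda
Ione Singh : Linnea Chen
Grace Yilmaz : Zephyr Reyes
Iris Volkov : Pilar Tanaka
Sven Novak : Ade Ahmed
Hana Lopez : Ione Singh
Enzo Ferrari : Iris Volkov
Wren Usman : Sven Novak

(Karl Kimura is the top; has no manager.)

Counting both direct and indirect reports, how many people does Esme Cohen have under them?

Esme Cohen directly manages Zephyr Reyes. Under Zephyr Reyes: Grace Yilmaz, Ade Ahmed, Sven Novak, Wren Usman (4). That's 5 in total.

5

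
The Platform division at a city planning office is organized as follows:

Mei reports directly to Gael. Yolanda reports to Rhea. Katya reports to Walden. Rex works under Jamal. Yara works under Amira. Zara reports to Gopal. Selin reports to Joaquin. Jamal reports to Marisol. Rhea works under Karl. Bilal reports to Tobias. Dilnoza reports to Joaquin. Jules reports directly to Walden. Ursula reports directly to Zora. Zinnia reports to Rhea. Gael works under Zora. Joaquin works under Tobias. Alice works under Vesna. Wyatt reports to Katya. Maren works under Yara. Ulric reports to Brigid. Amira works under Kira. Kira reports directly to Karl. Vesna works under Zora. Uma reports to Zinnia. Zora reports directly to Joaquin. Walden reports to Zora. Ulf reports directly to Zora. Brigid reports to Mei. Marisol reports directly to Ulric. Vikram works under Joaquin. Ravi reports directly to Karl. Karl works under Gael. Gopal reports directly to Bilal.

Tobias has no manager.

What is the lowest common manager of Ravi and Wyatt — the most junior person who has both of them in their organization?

Zora

Ravi's chain of managers is Karl, Gael, Zora, Joaquin, Tobias. Wyatt's chain of managers is Katya, Walden, Zora, Joaquin, Tobias. The first manager that appears in both chains is Zora.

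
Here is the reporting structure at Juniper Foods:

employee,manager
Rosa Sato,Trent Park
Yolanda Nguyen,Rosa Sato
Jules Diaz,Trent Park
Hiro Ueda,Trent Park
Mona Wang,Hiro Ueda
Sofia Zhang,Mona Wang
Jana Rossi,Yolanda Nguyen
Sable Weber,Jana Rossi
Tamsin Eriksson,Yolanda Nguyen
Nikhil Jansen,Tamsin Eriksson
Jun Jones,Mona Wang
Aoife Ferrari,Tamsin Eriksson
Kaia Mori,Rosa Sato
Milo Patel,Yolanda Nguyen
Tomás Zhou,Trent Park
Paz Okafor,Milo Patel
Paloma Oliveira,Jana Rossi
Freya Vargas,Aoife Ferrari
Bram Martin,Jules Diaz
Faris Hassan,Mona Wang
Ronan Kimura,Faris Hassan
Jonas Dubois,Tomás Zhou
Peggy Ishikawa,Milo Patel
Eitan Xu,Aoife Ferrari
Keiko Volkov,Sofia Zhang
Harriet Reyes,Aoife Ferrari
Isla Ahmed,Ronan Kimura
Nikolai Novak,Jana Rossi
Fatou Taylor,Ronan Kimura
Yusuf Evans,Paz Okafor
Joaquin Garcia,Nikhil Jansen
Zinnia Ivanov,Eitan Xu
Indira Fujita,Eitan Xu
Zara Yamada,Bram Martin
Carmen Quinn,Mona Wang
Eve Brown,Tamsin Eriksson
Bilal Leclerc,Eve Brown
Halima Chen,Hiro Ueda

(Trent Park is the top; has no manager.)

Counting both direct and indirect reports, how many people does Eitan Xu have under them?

Eitan Xu directly manages Zinnia Ivanov, Indira Fujita. Zinnia Ivanov has no reports. Indira Fujita has no reports. So Eitan Xu's organization is 2 direct reports plus everyone under them: 1 + 1 = 2.

2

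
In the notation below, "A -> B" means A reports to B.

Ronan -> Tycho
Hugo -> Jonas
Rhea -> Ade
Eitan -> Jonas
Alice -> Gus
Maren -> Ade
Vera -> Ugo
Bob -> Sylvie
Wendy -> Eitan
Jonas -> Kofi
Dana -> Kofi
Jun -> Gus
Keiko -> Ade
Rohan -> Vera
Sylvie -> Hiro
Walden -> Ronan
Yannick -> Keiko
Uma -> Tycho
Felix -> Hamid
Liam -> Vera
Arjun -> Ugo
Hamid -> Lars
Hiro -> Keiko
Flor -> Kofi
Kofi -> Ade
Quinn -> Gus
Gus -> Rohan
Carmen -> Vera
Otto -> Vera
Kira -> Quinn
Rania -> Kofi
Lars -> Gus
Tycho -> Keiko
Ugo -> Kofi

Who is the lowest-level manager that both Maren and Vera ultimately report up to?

Ade

Maren's chain of managers is Ade. Vera's chain of managers is Ugo, Kofi, Ade. The first manager that appears in both chains is Ade.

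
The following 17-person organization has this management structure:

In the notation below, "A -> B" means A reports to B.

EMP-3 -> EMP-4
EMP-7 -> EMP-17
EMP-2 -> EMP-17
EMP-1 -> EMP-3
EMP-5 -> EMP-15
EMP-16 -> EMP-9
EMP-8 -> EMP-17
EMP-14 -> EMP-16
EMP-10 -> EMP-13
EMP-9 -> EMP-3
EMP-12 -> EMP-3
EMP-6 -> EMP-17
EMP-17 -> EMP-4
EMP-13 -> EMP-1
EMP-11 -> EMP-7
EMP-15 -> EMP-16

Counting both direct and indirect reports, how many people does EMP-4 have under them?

16

EMP-4 directly manages EMP-3, EMP-17. Under EMP-3: EMP-12, EMP-9, EMP-16, EMP-14, EMP-15, EMP-5, EMP-1, EMP-13, EMP-10 (9). Under EMP-17: EMP-7, EMP-11, EMP-8, EMP-2, EMP-6 (5). So EMP-4's organization is 2 direct reports plus everyone under them: 10 + 6 = 16.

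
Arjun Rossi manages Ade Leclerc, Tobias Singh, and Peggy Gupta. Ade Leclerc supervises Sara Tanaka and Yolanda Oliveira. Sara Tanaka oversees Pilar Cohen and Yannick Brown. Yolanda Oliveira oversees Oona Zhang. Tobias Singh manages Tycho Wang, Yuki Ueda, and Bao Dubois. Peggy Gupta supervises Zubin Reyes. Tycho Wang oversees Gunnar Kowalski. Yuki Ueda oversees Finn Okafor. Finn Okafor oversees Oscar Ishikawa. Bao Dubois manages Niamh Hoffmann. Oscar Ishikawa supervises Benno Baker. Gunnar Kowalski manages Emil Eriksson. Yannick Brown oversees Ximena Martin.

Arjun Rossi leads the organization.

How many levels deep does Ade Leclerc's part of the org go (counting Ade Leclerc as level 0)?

3

The longest chain under Ade Leclerc runs Ade Leclerc → Sara Tanaka → Yannick Brown → Ximena Martin, which is 3 levels below Ade Leclerc.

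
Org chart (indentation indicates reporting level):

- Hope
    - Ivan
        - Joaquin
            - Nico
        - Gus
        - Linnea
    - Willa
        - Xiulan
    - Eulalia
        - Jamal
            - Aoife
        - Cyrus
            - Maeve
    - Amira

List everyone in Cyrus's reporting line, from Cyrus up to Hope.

Cyrus -> Eulalia -> Hope

Cyrus reports to Eulalia. Eulalia reports to Hope. Hope is at the top.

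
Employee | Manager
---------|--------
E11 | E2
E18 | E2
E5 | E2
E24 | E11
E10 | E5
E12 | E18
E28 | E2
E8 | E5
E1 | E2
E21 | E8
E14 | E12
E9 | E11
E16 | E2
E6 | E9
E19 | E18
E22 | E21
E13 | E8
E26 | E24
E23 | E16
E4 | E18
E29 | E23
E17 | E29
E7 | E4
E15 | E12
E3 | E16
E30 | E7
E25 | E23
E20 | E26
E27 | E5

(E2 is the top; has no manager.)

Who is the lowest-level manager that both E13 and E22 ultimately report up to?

E8

E13's chain of managers is E8, E5, E2. E22's chain of managers is E21, E8, E5, E2. The first manager that appears in both chains is E8.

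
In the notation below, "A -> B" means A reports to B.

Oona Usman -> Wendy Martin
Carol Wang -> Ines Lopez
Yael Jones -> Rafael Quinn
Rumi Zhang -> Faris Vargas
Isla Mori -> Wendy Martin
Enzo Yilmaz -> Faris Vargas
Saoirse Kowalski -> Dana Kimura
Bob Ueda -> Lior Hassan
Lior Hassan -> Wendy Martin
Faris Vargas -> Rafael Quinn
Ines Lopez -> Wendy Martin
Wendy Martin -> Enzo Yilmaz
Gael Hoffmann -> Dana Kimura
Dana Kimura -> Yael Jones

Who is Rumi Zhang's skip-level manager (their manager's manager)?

Rafael Quinn

Rumi Zhang reports to Faris Vargas, and Faris Vargas reports to Rafael Quinn. So Rumi Zhang's skip-level manager is Rafael Quinn.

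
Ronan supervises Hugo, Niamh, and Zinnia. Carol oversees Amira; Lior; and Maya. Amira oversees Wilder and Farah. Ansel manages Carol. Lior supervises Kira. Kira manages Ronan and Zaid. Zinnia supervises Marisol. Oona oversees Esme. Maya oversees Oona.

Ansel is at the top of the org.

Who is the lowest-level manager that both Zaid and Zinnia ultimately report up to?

Kira

Zaid's chain of managers is Kira, Lior, Carol, Ansel. Zinnia's chain of managers is Ronan, Kira, Lior, Carol, Ansel. The first manager that appears in both chains is Kira.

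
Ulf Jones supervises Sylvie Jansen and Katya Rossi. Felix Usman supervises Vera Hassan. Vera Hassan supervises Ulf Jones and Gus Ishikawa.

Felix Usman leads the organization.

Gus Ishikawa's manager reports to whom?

Felix Usman

Gus Ishikawa reports to Vera Hassan, and Vera Hassan reports to Felix Usman. So Gus Ishikawa's skip-level manager is Felix Usman.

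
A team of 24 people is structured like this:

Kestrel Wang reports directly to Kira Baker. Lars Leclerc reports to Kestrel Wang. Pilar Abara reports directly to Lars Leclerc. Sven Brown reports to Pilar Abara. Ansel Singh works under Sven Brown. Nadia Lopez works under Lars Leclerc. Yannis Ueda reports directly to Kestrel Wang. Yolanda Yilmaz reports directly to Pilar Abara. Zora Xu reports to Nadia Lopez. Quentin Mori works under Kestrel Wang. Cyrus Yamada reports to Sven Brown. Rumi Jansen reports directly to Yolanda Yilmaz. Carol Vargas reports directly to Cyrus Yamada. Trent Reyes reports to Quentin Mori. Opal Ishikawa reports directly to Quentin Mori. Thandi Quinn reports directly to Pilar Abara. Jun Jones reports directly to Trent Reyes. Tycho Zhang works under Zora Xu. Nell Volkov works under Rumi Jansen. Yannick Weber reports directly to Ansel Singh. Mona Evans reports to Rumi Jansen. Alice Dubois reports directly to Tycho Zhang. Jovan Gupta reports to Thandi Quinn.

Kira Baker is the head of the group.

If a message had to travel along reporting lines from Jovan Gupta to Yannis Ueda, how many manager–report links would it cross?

5

Jovan Gupta is 4 levels below Kestrel Wang, and Yannis Ueda is 1 level below Kestrel Wang (their lowest common manager). The shortest path runs up from Jovan Gupta to Kestrel Wang and back down to Yannis Ueda: 4 + 1 = 5 links.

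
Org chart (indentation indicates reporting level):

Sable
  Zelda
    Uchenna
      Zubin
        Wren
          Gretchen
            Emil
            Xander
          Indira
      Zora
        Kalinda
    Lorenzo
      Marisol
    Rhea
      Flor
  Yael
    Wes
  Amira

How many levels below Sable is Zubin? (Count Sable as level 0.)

Chain from Zubin up to Sable: Zubin → Uchenna → Zelda → Sable. That is 3 steps up, so Zubin is 3 levels below Sable.

3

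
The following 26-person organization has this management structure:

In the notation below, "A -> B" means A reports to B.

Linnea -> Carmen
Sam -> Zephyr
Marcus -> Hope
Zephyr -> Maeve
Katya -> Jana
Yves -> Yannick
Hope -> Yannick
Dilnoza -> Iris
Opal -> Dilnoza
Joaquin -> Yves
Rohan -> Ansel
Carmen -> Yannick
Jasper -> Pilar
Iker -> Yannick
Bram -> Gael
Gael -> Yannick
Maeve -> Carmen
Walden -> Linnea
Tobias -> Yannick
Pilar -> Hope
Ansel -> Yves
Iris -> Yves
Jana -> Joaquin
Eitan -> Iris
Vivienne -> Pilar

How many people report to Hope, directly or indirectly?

4

Hope directly manages Pilar, Marcus. Under Pilar: Jasper, Vivienne (2). Marcus has no reports. So Hope's organization is 2 direct reports plus everyone under them: 3 + 1 = 4.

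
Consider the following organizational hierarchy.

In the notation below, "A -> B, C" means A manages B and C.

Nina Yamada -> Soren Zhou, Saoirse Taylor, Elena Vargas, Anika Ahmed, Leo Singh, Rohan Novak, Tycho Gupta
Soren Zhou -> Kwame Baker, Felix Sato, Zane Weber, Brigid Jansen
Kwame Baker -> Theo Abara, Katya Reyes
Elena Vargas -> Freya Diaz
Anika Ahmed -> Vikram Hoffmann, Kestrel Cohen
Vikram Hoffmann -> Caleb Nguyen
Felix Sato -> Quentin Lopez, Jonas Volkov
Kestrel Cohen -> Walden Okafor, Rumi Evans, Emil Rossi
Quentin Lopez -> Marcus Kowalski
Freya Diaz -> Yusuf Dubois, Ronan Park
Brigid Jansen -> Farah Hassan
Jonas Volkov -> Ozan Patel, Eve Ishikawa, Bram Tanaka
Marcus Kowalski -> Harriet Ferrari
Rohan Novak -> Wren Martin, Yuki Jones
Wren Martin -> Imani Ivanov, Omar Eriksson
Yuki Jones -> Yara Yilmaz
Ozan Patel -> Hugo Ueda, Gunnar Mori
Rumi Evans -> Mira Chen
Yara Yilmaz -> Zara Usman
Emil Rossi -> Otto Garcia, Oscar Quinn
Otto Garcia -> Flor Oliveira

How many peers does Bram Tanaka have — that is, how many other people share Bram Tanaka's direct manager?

2

Bram Tanaka reports to Jonas Volkov. Jonas Volkov's other direct reports are Ozan Patel, Eve Ishikawa — 2 peers.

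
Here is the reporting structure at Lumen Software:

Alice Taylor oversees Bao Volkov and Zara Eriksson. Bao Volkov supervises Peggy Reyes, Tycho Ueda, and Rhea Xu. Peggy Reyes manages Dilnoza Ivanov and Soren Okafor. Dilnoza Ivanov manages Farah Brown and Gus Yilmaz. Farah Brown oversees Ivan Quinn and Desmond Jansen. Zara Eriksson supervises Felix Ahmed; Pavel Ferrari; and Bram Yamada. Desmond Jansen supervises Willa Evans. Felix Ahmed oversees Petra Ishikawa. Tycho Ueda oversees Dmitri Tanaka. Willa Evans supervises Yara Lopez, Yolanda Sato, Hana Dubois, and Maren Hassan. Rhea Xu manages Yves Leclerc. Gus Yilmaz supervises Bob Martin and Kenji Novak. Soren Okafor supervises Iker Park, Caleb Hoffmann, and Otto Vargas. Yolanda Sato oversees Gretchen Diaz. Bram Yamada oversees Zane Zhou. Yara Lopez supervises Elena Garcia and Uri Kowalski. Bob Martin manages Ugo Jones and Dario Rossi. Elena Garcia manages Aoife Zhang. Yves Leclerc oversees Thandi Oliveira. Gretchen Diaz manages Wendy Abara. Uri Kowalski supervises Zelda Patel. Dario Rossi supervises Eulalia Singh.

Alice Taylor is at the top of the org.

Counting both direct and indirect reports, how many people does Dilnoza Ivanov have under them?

20

Dilnoza Ivanov directly manages Farah Brown, Gus Yilmaz. Under Farah Brown: Ivan Quinn, Desmond Jansen, Willa Evans, Maren Hassan, Yara Lopez, Uri Kowalski, Zelda Patel, Elena Garcia, Aoife Zhang, Hana Dubois, Yolanda Sato, Gretchen Diaz, Wendy Abara (13). Under Gus Yilmaz: Kenji Novak, Bob Martin, Dario Rossi, Eulalia Singh, Ugo Jones (5). So Dilnoza Ivanov's organization is 2 direct reports plus everyone under them: 14 + 6 = 20.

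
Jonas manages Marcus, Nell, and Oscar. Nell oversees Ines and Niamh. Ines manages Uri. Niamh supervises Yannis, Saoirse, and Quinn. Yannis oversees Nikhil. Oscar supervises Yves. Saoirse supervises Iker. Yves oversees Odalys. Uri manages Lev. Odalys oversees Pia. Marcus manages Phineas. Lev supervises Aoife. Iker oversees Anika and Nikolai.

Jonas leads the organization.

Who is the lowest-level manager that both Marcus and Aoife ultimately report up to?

Marcus's chain of managers is Jonas. Aoife's chain of managers is Lev, Uri, Ines, Nell, Jonas. The first manager that appears in both chains is Jonas.

Jonas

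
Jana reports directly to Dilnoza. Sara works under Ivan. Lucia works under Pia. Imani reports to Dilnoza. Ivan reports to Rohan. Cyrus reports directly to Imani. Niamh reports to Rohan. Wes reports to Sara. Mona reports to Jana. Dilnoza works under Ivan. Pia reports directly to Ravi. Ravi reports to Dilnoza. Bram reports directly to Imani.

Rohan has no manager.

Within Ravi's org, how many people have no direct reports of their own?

The only person in Ravi's organization with no one reporting to them is Lucia. That is 1.

1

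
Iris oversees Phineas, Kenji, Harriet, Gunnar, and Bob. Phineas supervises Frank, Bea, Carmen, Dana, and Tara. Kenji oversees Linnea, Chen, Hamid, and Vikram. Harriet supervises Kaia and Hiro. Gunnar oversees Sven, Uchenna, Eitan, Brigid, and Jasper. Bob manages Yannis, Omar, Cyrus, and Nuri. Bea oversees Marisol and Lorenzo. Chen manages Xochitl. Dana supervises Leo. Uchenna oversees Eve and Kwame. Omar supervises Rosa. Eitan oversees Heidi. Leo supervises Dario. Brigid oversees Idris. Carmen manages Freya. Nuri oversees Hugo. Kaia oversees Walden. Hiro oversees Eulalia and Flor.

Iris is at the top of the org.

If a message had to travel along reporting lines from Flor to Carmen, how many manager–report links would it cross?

Flor is 3 levels below Iris, and Carmen is 2 levels below Iris (their lowest common manager). The shortest path runs up from Flor to Iris and back down to Carmen: 3 + 2 = 5 links.

5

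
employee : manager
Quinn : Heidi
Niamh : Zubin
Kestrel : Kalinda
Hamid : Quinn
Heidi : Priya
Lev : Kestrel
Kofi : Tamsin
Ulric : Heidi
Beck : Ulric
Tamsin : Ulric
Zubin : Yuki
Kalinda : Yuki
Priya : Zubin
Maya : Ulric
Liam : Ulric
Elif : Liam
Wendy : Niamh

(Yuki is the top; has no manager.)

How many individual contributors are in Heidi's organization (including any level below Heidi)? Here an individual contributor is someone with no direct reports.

The people in Heidi's organization with no one reporting to them are Hamid, Maya, Beck, Kofi, Elif. That is 5.

5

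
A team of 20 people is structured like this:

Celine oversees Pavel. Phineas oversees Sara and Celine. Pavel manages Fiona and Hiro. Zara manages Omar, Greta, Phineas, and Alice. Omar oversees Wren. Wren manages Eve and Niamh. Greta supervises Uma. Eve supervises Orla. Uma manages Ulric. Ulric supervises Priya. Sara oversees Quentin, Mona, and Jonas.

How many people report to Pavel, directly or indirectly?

2

Pavel directly manages Fiona, Hiro. Fiona has no reports. Hiro has no reports. So Pavel's organization is 2 direct reports plus everyone under them: 1 + 1 = 2.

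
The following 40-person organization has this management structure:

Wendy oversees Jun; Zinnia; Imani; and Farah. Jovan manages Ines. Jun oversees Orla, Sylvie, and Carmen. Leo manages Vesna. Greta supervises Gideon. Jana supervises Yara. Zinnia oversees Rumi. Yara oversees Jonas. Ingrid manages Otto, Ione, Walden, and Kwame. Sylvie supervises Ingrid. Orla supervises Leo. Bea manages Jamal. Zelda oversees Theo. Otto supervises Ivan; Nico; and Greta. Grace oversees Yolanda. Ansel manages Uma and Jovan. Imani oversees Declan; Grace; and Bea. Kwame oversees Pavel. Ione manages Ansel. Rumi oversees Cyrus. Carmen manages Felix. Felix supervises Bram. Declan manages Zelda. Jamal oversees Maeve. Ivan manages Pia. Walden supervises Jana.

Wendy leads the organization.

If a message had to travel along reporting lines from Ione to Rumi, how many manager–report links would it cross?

Ione is 4 levels below Wendy, and Rumi is 2 levels below Wendy (their lowest common manager). The shortest path runs up from Ione to Wendy and back down to Rumi: 4 + 2 = 6 links.

6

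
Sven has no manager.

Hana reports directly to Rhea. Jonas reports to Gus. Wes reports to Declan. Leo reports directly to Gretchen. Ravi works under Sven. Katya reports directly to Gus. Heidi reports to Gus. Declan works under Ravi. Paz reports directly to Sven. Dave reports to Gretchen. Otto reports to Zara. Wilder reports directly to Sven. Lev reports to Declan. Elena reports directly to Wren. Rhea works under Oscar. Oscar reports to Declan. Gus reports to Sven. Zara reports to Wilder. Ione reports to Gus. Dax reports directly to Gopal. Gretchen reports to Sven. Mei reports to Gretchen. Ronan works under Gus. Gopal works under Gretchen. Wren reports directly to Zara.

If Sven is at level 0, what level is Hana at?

5

Chain from Hana up to Sven: Hana → Rhea → Oscar → Declan → Ravi → Sven. That is 5 steps up, so Hana is 5 levels below Sven.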